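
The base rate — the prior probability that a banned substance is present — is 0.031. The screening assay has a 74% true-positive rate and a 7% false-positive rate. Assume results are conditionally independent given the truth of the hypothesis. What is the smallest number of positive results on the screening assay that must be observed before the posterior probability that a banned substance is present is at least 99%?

Prior odds = 0.031/0.969 = 31/969.
Likelihood ratio of a positive result = 0.74/0.07 = 74/7.
Target odds: 0.99 ÷ 0.01 = 99.
Require (74/7)ⁿ ≥ 99 ÷ (31/969) = 95931/31.
(74/7)³ = 405224/343 falls short of 95931/31 but (74/7)⁴ = 29986576/2401 reaches it, so n = 4.

4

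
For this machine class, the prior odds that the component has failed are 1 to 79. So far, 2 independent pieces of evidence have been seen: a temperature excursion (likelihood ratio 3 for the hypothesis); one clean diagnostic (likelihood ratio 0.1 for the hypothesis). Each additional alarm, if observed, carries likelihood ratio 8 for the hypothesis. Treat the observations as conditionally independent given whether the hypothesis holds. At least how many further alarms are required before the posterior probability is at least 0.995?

6

Prior odds = 1/79.
Combined Bayes factor of the evidence already in hand = 3 × 0.1 = 0.3.
Odds after that evidence = (1/79) × 0.3 = 3/790.
Target odds = 0.995/0.005 = 199.
Need 8ⁿ ≥ 199 ÷ (3/790) = 157210/3.
8⁵ = 32768 falls short of 157210/3 but 8⁶ = 262144 reaches it, so n = 6.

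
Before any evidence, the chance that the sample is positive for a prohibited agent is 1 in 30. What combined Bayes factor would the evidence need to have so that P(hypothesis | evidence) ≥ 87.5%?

203

Prior odds = (1/30)/(29/30) = 1/29.
Target odds = 0.875/0.125 = 7.
Required Bayes factor = 7 ÷ (1/29) = 203.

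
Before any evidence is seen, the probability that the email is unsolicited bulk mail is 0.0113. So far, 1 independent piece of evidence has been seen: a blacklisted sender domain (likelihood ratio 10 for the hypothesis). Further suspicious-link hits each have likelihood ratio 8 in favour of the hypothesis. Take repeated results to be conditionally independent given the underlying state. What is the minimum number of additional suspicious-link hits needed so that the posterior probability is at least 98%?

3

Prior odds = 0.0113/0.9887 = 113/9887.
Bayes factor of the evidence already in hand = 10.
Odds after that evidence = (113/9887) × 10 = 1130/9887.
Target odds = 0.98/0.02 = 49.
Need 8ⁿ ≥ 49 ÷ (1130/9887) = 484463/1130.
8² = 64 falls short of 484463/1130 but 8³ = 512 reaches it, so n = 3.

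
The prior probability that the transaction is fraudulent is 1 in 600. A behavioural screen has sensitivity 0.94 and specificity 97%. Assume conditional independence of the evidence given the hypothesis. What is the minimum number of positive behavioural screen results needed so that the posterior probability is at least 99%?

Prior odds = (1/600)/(599/600) = 1/599.
False-positive rate = 1 − 0.97 = 0.03; likelihood ratio of a positive = 0.94/0.03 = 94/3.
Target odds: 0.99 ÷ 0.01 = 99.
Need (1/599) × (94/3)ⁿ ≥ 99, i.e. (94/3)ⁿ ≥ 59301.
(94/3)³ = 830584/27 falls short of 59301 but (94/3)⁴ = 78074896/81 reaches it, so n = 4.

4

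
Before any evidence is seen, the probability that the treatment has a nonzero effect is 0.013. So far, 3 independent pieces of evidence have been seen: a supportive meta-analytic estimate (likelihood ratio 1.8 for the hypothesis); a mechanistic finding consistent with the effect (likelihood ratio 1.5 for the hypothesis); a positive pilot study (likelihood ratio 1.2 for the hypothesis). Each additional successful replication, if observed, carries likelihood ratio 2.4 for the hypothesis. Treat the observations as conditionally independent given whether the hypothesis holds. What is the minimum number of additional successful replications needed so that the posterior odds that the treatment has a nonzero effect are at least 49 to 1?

Prior odds = 0.013/0.987 = 13/987.
Combined Bayes factor of the evidence already in hand = 1.8 × 1.5 × 1.2 = 3.24.
Odds after that evidence = (13/987) × 3.24 = 351/8225.
Target odds = 49.
Need 2.4ⁿ ≥ 49 ÷ (351/8225) = 403025/351.
2.4⁸ = 429981696/390625 falls short of 403025/351 but 2.4⁹ ≈2641.81 reaches it, so n = 9.

9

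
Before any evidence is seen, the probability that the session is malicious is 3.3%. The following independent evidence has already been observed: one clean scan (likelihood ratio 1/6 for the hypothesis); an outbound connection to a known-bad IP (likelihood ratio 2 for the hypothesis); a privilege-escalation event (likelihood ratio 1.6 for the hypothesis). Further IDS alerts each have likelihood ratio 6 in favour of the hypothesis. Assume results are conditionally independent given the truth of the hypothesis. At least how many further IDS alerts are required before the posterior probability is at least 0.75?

3

Prior odds = 0.033/0.967 = 33/967.
Combined Bayes factor of the evidence already in hand = (1/6) × 2 × 1.6 = 8/15.
Odds after that evidence = (33/967) × 8/15 = 88/4835.
Target odds = 0.75/0.25 = 3.
Need 6ⁿ ≥ 3 ÷ (88/4835) = 14505/88.
6² = 36 falls short of 14505/88 but 6³ = 216 reaches it, so n = 3.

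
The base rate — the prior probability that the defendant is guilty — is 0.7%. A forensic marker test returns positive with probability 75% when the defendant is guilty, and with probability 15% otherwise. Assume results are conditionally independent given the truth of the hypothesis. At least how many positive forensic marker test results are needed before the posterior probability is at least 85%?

5

Prior odds: 0.007 ÷ 0.993 = 7/993.
Likelihood ratio of a positive result = 0.75/0.15 = 5.
Target odds: 0.85 ÷ 0.15 = 17/3.
Require 5ⁿ ≥ 17/3 ÷ (7/993) = 5627/7.
5⁴ = 625 falls short of 5627/7 but 5⁵ = 3125 reaches it, so n = 5.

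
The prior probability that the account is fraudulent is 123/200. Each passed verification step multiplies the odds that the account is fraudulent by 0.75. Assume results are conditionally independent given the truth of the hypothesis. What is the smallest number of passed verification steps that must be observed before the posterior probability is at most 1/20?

12

Prior odds: 0.615 ÷ 0.385 = 123/77.
Likelihood ratio per passed verification step = 0.75.
Target odds: 0.05 ÷ 0.95 = 1/19.
Require 0.75ⁿ ≤ 1/19 ÷ (123/77) = 77/2337.
0.75¹¹ = 177147/4194304 is still above 77/2337 but 0.75¹² = 531441/16777216 is at or below it, so n = 12.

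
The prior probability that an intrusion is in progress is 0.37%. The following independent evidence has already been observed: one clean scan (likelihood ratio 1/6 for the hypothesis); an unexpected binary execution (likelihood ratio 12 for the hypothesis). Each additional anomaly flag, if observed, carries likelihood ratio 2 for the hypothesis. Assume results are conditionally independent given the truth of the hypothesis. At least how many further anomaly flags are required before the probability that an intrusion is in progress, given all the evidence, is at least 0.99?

Prior odds = 0.0037/0.9963 = 37/9963.
Combined Bayes factor of the evidence already in hand = (1/6) × 12 = 2.
Odds after that evidence = (37/9963) × 2 = 74/9963.
Target odds = 0.99/0.01 = 99.
Need 2ⁿ ≥ 99 ÷ (74/9963) = 986337/74.
2¹³ = 8192 falls short of 986337/74 but 2¹⁴ = 16384 reaches it, so n = 14.

14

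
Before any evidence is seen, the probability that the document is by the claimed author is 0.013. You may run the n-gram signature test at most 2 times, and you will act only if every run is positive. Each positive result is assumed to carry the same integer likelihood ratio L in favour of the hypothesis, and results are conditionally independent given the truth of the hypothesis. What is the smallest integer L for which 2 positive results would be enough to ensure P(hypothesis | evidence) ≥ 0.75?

16

Prior odds = 0.013/0.987 = 13/987.
Target odds = 0.75/0.25 = 3.
Need L² ≥ 3 ÷ (13/987) = 2961/13.
15² = 225 < 2961/13 ≤ 256 = 16², so L = 16.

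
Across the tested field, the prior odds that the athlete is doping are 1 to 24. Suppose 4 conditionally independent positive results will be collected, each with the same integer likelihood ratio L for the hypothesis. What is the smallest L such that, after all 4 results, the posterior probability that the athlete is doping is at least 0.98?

6

Prior odds = 1/24.
Target odds = 0.98/0.02 = 49.
Need L⁴ ≥ 49 ÷ (1/24) = 1176.
5⁴ = 625 < 1176 ≤ 1296 = 6⁴, so L = 6.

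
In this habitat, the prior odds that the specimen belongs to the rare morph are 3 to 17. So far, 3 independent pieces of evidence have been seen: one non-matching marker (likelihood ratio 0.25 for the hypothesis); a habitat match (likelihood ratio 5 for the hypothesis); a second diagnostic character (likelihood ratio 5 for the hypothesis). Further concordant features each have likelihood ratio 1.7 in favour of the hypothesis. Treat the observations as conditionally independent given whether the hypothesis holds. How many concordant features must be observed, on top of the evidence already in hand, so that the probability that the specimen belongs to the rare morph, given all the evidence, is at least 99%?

Prior odds = 3/17.
Combined Bayes factor of the evidence already in hand = 0.25 × 5 × 5 = 6.25.
Odds after that evidence = (3/17) × 6.25 = 75/68.
Target odds = 0.99/0.01 = 99.
Need 1.7ⁿ ≥ 99 ÷ (75/68) = 89.76.
1.7⁸ ≈69.7576 falls short of 89.76 but 1.7⁹ ≈118.588 reaches it, so n = 9.

9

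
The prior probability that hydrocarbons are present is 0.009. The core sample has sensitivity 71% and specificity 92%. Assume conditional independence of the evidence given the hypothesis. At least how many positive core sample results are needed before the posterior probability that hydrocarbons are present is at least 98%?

Prior odds: 0.009 ÷ 0.991 = 9/991.
False-positive rate = 1 − 0.92 = 0.08; likelihood ratio of a positive = 0.71/0.08 = 8.875.
Target odds: 0.98 ÷ 0.02 = 49.
Require 8.875ⁿ ≥ 49 ÷ (9/991) = 48559/9.
8.875³ = 357911/512 falls short of 48559/9 but 8.875⁴ = 25411681/4096 reaches it, so n = 4.

4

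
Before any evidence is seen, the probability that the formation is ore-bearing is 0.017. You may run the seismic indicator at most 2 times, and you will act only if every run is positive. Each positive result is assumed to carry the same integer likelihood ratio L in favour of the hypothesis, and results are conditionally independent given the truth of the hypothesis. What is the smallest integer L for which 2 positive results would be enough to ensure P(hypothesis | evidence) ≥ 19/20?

34

Prior odds = 0.017/0.983 = 17/983.
Target odds = 0.95/0.05 = 19.
Need L² ≥ 19 ÷ (17/983) = 18677/17.
33² = 1089 < 18677/17 ≤ 1156 = 34², so L = 34.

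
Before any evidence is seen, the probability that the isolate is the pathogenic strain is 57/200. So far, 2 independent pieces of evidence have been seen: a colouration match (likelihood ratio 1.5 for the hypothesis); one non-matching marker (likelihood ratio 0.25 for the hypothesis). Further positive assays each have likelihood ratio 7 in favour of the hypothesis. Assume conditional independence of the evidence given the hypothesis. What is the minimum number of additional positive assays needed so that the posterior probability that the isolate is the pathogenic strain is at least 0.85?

2

Prior odds = 0.285/0.715 = 57/143.
Combined Bayes factor of the evidence already in hand = 1.5 × 0.25 = 0.375.
Odds after that evidence = (57/143) × 0.375 = 171/1144.
Target odds = 0.85/0.15 = 17/3.
Need 7ⁿ ≥ 17/3 ÷ (171/1144) = 19448/513.
7¹ = 7 falls short of 19448/513 but 7² = 49 reaches it, so n = 2.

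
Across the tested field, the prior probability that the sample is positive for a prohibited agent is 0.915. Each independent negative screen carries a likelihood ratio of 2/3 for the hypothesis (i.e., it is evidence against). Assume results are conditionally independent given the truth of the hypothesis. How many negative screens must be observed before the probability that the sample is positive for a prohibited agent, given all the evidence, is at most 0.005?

19

Prior odds = 0.915/0.085 = 183/17.
Likelihood ratio per negative screen = 2/3.
Target posterior odds = 0.005/0.995 = 1/199.
Require (2/3)ⁿ ≤ 1/199 ÷ (183/17) = 17/36417.
(2/3)¹⁸ = 262144/387420489 is still above 17/36417 but (2/3)¹⁹ ≈0.000451093 is at or below it, so n = 19.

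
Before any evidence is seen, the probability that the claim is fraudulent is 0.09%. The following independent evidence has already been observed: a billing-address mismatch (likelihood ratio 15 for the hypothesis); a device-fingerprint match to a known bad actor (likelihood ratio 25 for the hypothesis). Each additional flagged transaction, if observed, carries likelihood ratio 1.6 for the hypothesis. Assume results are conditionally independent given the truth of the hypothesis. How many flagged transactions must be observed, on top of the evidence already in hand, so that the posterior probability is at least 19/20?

9

Prior odds = 0.0009/0.9991 = 9/9991.
Combined Bayes factor of the evidence already in hand = 15 × 25 = 375.
Odds after that evidence = (9/9991) × 375 = 3375/9991.
Target odds = 0.95/0.05 = 19.
Need 1.6ⁿ ≥ 19 ÷ (3375/9991) = 189829/3375.
1.6⁸ = 16777216/390625 falls short of 189829/3375 but 1.6⁹ = 134217728/1953125 reaches it, so n = 9.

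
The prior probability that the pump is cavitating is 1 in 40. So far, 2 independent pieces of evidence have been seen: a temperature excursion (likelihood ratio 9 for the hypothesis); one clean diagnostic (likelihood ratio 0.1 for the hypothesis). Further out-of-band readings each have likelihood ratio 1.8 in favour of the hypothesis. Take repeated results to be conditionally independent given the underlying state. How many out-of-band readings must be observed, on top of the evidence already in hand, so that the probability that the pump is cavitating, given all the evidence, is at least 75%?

Prior odds = 0.025/0.975 = 1/39.
Combined Bayes factor of the evidence already in hand = 9 × 0.1 = 0.9.
Odds after that evidence = (1/39) × 0.9 = 3/130.
Target odds = 0.75/0.25 = 3.
Need 1.8ⁿ ≥ 3 ÷ (3/130) = 130.
1.8⁸ = 43046721/390625 falls short of 130 but 1.8⁹ = 387420489/1953125 reaches it, so n = 9.

9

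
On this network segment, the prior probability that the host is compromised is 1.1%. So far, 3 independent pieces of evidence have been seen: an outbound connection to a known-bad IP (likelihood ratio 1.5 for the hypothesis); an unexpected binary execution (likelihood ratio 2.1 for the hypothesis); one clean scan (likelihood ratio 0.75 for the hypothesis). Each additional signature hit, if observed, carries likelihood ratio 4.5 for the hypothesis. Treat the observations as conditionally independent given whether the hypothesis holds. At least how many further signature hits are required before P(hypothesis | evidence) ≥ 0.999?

Prior odds = 0.011/0.989 = 11/989.
Combined Bayes factor of the evidence already in hand = 1.5 × 2.1 × 0.75 = 2.3625.
Odds after that evidence = (11/989) × 2.3625 = 2079/79120.
Target odds = 0.999/0.001 = 999.
Need 4.5ⁿ ≥ 999 ÷ (2079/79120) = 2927440/77.
4.5⁷ = 4782969/128 falls short of 2927440/77 but 4.5⁸ = 43046721/256 reaches it, so n = 8.

8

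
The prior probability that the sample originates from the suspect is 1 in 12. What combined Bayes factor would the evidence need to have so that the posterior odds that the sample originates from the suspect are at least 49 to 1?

539

Prior odds = (1/12)/(11/12) = 1/11.
Target odds = 49.
Required Bayes factor = 49 ÷ (1/11) = 539.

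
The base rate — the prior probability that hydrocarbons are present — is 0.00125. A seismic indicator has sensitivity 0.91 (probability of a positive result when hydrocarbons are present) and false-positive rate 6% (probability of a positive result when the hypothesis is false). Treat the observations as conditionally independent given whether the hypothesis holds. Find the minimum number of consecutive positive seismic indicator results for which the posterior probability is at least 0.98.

4

Prior odds: 0.00125 ÷ 0.99875 = 1/799.
Likelihood ratio of a positive result = 0.91/0.06 = 91/6.
Target posterior odds = 0.98/0.02 = 49.
Require (91/6)ⁿ ≥ 49 ÷ (1/799) = 39151.
(91/6)³ = 753571/216 falls short of 39151 but (91/6)⁴ = 68574961/1296 reaches it, so n = 4.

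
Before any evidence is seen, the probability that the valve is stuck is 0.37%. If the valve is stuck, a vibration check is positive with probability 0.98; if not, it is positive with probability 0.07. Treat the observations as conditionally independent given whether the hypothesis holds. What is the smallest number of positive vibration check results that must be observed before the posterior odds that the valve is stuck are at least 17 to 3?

3

Prior odds = 0.0037/0.9963 = 37/9963.
Likelihood ratio of a positive = 0.98/0.07 = 14.
Target odds = 17/3.
Require 14ⁿ ≥ 17/3 ÷ (37/9963) = 56457/37.
14² = 196 falls short of 56457/37 but 14³ = 2744 reaches it, so n = 3.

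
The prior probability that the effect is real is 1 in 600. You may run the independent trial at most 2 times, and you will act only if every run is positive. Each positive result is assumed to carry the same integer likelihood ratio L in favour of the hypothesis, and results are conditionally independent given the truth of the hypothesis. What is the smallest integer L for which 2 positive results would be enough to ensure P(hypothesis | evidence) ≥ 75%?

Prior odds = (1/600)/(599/600) = 1/599.
Target odds = 0.75/0.25 = 3.
Need L² ≥ 3 ÷ (1/599) = 1797.
42² = 1764 < 1797 ≤ 1849 = 43², so L = 43.

43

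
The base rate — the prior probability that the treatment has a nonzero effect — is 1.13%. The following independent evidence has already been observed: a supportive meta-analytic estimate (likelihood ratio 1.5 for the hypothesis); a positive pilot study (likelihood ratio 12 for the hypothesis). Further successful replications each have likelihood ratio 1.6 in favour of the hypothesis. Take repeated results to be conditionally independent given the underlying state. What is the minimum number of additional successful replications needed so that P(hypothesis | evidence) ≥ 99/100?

14

Prior odds = 0.0113/0.9887 = 113/9887.
Combined Bayes factor of the evidence already in hand = 1.5 × 12 = 18.
Odds after that evidence = (113/9887) × 18 = 2034/9887.
Target odds = 0.99/0.01 = 99.
Need 1.6ⁿ ≥ 99 ÷ (2034/9887) = 108757/226.
1.6¹³ ≈450.36 falls short of 108757/226 but 1.6¹⁴ ≈720.576 reaches it, so n = 14.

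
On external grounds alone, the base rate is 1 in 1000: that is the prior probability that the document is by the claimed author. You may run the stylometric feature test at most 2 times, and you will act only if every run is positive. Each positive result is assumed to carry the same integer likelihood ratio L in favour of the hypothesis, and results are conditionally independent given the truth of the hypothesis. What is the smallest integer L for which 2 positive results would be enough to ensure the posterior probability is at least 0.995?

Prior odds = 0.001/0.999 = 1/999.
Target odds = 0.995/0.005 = 199.
Need L² ≥ 199 ÷ (1/999) = 198801.
445² = 198025 < 198801 ≤ 198916 = 446², so L = 446.

446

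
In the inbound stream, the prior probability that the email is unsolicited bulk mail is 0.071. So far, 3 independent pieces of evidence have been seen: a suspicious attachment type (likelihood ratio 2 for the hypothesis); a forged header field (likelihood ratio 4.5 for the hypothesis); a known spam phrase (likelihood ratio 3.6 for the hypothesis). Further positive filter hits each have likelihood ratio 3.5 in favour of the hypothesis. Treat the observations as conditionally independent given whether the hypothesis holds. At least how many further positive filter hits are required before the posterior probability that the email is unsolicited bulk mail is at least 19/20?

2

Prior odds = 0.071/0.929 = 71/929.
Combined Bayes factor of the evidence already in hand = 2 × 4.5 × 3.6 = 32.4.
Odds after that evidence = (71/929) × 32.4 = 11502/4645.
Target odds = 0.95/0.05 = 19.
Need 3.5ⁿ ≥ 19 ÷ (11502/4645) = 88255/11502.
3.5¹ = 3.5 falls short of 88255/11502 but 3.5² = 12.25 reaches it, so n = 2.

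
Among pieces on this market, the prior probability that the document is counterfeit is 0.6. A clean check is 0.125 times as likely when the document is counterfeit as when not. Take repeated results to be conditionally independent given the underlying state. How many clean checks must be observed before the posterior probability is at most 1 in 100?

Prior odds = 0.6/0.4 = 1.5.
Likelihood ratio per clean check = 0.125.
Target posterior odds = 0.01/0.99 = 1/99.
Need 1.5 × 0.125ⁿ ≤ 1/99, i.e. 0.125ⁿ ≤ 2/297.
0.125² = 0.015625 is still above 2/297 but 0.125³ = 0.001953125 is at or below it, so n = 3.

3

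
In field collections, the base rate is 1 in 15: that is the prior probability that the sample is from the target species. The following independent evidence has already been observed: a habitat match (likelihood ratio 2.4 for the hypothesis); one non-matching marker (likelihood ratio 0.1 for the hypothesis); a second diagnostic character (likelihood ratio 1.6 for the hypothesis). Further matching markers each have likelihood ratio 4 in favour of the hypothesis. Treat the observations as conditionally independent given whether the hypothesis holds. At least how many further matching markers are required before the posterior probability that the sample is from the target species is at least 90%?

Prior odds = (1/15)/(14/15) = 1/14.
Combined Bayes factor of the evidence already in hand = 2.4 × 0.1 × 1.6 = 0.384.
Odds after that evidence = (1/14) × 0.384 = 24/875.
Target odds = 0.9/0.1 = 9.
Need 4ⁿ ≥ 9 ÷ (24/875) = 328.125.
4⁴ = 256 falls short of 328.125 but 4⁵ = 1024 reaches it, so n = 5.

5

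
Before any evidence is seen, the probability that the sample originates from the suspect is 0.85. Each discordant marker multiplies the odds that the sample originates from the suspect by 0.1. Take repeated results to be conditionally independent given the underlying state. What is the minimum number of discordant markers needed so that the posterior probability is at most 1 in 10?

Prior odds = 0.85/0.15 = 17/3.
Likelihood ratio per discordant marker = 0.1.
Target posterior odds = 0.1/0.9 = 1/9.
Need (17/3) × 0.1ⁿ ≤ 1/9, i.e. 0.1ⁿ ≤ 1/51.
0.1¹ = 0.1 is still above 1/51 but 0.1² = 0.01 is at or below it, so n = 2.

2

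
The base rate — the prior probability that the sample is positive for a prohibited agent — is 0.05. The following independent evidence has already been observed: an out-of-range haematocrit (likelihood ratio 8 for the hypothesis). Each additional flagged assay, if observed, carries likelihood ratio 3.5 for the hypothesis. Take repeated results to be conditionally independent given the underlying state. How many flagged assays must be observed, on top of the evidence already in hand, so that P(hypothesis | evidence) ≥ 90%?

3

Prior odds = 0.05/0.95 = 1/19.
Bayes factor of the evidence already in hand = 8.
Odds after that evidence = (1/19) × 8 = 8/19.
Target odds = 0.9/0.1 = 9.
Need 3.5ⁿ ≥ 9 ÷ (8/19) = 21.375.
3.5² = 12.25 falls short of 21.375 but 3.5³ = 42.875 reaches it, so n = 3.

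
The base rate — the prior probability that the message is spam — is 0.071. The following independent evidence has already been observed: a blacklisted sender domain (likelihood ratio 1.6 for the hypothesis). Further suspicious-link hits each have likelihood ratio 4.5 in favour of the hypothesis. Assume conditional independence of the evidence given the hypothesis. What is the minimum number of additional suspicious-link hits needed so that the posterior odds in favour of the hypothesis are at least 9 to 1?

3

Prior odds = 0.071/0.929 = 71/929.
Bayes factor of the evidence already in hand = 1.6.
Odds after that evidence = (71/929) × 1.6 = 568/4645.
Target odds = 9.
Need 4.5ⁿ ≥ 9 ÷ (568/4645) = 41805/568.
4.5² = 20.25 falls short of 41805/568 but 4.5³ = 91.125 reaches it, so n = 3.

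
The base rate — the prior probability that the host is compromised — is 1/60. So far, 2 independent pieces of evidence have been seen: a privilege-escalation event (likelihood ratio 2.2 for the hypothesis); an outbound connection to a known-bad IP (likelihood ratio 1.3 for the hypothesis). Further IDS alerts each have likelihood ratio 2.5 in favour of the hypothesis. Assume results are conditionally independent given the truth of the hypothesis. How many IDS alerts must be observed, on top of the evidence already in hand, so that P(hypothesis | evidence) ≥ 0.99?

Prior odds = (1/60)/(59/60) = 1/59.
Combined Bayes factor of the evidence already in hand = 2.2 × 1.3 = 2.86.
Odds after that evidence = (1/59) × 2.86 = 143/2950.
Target odds = 0.99/0.01 = 99.
Need 2.5ⁿ ≥ 99 ÷ (143/2950) = 26550/13.
2.5⁸ = 390625/256 falls short of 26550/13 but 2.5⁹ = 1953125/512 reaches it, so n = 9.

9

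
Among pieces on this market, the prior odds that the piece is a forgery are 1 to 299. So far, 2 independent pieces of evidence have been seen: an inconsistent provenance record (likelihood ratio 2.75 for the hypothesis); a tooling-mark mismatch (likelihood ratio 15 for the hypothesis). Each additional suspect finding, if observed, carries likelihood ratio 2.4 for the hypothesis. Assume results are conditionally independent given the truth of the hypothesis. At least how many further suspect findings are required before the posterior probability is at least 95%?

Prior odds = 1/299.
Combined Bayes factor of the evidence already in hand = 2.75 × 15 = 41.25.
Odds after that evidence = (1/299) × 41.25 = 165/1196.
Target odds = 0.95/0.05 = 19.
Need 2.4ⁿ ≥ 19 ÷ (165/1196) = 22724/165.
2.4⁵ = 79.62624 falls short of 22724/165 but 2.4⁶ = 2985984/15625 reaches it, so n = 6.

6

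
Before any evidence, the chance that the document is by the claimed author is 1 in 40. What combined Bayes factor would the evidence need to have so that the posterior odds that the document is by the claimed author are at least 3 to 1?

Prior odds = 0.025/0.975 = 1/39.
Target odds = 3.
Required Bayes factor = 3 ÷ (1/39) = 117.

117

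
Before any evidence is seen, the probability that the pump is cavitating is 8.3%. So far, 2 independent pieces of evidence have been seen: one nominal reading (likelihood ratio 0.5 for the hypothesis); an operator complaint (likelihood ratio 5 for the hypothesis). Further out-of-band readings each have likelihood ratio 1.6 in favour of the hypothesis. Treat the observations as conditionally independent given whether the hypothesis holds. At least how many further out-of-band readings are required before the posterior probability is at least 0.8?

Prior odds = 0.083/0.917 = 83/917.
Combined Bayes factor of the evidence already in hand = 0.5 × 5 = 2.5.
Odds after that evidence = (83/917) × 2.5 = 415/1834.
Target odds = 0.8/0.2 = 4.
Need 1.6ⁿ ≥ 4 ÷ (415/1834) = 7336/415.
1.6⁶ = 262144/15625 falls short of 7336/415 but 1.6⁷ = 2097152/78125 reaches it, so n = 7.

7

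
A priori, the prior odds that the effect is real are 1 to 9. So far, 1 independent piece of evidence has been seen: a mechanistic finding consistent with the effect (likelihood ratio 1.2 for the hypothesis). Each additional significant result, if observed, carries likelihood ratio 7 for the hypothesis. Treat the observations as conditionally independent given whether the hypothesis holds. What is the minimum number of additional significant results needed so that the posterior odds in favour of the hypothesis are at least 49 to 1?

4

Prior odds = 1/9.
Bayes factor of the evidence already in hand = 1.2.
Odds after that evidence = (1/9) × 1.2 = 2/15.
Target odds = 49.
Need 7ⁿ ≥ 49 ÷ (2/15) = 367.5.
7³ = 343 falls short of 367.5 but 7⁴ = 2401 reaches it, so n = 4.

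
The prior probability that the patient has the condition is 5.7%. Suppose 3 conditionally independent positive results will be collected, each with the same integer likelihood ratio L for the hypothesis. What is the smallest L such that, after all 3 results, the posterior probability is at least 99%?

12

Prior odds = 0.057/0.943 = 57/943.
Target odds = 0.99/0.01 = 99.
Need L³ ≥ 99 ÷ (57/943) = 31119/19.
11³ = 1331 < 31119/19 ≤ 1728 = 12³, so L = 12.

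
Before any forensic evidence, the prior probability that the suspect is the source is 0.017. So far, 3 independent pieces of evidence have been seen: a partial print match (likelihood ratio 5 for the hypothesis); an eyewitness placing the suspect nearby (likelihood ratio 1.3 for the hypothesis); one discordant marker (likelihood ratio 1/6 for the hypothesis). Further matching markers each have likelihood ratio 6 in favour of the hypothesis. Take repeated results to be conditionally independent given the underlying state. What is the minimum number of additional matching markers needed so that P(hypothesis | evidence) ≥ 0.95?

4

Prior odds = 0.017/0.983 = 17/983.
Combined Bayes factor of the evidence already in hand = 5 × 1.3 × (1/6) = 13/12.
Odds after that evidence = (17/983) × 13/12 = 221/11796.
Target odds = 0.95/0.05 = 19.
Need 6ⁿ ≥ 19 ÷ (221/11796) = 224124/221.
6³ = 216 falls short of 224124/221 but 6⁴ = 1296 reaches it, so n = 4.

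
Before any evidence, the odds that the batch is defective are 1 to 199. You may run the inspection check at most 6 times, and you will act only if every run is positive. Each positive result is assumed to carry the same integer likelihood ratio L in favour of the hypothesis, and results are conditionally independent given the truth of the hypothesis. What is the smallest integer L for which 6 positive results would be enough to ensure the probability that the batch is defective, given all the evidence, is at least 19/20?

4

Prior odds = 1/199.
Target odds = 0.95/0.05 = 19.
Need L⁶ ≥ 19 ÷ (1/199) = 3781.
3⁶ = 729 < 3781 ≤ 4096 = 4⁶, so L = 4.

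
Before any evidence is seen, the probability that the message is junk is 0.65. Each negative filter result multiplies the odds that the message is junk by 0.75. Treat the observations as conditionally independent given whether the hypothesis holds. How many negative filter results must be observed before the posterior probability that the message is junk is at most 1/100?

19

Prior odds: 0.65 ÷ 0.35 = 13/7.
Likelihood ratio per negative filter result = 0.75.
Target odds: 0.01 ÷ 0.99 = 1/99.
Require 0.75ⁿ ≤ 1/99 ÷ (13/7) = 7/1287.
0.75¹⁸ ≈0.00563771 is still above 7/1287 but 0.75¹⁹ ≈0.00422828 is at or below it, so n = 19.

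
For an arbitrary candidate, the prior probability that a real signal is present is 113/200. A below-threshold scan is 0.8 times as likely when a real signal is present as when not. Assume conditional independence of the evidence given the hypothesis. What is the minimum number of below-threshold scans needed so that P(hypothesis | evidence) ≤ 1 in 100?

Prior odds: 0.565 ÷ 0.435 = 113/87.
Likelihood ratio per below-threshold scan = 0.8.
Target posterior odds = 0.01/0.99 = 1/99.
Need (113/87) × 0.8ⁿ ≤ 1/99, i.e. 0.8ⁿ ≤ 29/3729.
0.8²¹ ≈0.00922337 is still above 29/3729 but 0.8²² ≈0.0073787 is at or below it, so n = 22.

22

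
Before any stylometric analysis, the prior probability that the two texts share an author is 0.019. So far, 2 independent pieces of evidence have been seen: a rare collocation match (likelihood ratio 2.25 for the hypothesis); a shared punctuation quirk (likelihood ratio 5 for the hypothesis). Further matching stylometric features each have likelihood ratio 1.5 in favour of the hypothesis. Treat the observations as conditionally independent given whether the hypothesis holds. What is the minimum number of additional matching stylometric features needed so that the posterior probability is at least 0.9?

Prior odds = 0.019/0.981 = 19/981.
Combined Bayes factor of the evidence already in hand = 2.25 × 5 = 11.25.
Odds after that evidence = (19/981) × 11.25 = 95/436.
Target odds = 0.9/0.1 = 9.
Need 1.5ⁿ ≥ 9 ÷ (95/436) = 3924/95.
1.5⁹ = 19683/512 falls short of 3924/95 but 1.5¹⁰ = 59049/1024 reaches it, so n = 10.

10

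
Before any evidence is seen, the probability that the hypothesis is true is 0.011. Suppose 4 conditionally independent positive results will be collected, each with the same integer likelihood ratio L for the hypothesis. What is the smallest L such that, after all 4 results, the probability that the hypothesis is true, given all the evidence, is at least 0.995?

Prior odds = 0.011/0.989 = 11/989.
Target odds = 0.995/0.005 = 199.
Need L⁴ ≥ 199 ÷ (11/989) = 196811/11.
11⁴ = 14641 < 196811/11 ≤ 20736 = 12⁴, so L = 12.

12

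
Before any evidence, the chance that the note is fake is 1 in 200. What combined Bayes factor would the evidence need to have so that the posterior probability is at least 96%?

4776

Prior odds = 0.005/0.995 = 1/199.
Target odds = 0.96/0.04 = 24.
Required Bayes factor = 24 ÷ (1/199) = 4776.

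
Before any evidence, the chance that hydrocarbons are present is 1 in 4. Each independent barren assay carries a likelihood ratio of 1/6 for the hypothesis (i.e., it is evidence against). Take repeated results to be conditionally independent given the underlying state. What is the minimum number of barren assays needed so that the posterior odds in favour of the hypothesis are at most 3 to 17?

1

Prior odds: 0.25 ÷ 0.75 = 1/3.
Likelihood ratio per barren assay = 1/6.
Target odds = 3/17.
Require (1/6)ⁿ ≤ 3/17 ÷ (1/3) = 9/17.
(1/6)¹ = 1/6, which is already at or below the required 9/17; so n = 1.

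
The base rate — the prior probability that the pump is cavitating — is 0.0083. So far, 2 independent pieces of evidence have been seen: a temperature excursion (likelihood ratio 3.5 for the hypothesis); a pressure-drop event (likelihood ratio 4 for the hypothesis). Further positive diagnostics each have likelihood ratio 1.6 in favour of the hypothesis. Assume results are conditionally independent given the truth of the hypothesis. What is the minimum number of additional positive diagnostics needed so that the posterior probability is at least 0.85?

Prior odds = 0.0083/0.9917 = 83/9917.
Combined Bayes factor of the evidence already in hand = 3.5 × 4 = 14.
Odds after that evidence = (83/9917) × 14 = 1162/9917.
Target odds = 0.85/0.15 = 17/3.
Need 1.6ⁿ ≥ 17/3 ÷ (1162/9917) = 168589/3486.
1.6⁸ = 16777216/390625 falls short of 168589/3486 but 1.6⁹ = 134217728/1953125 reaches it, so n = 9.

9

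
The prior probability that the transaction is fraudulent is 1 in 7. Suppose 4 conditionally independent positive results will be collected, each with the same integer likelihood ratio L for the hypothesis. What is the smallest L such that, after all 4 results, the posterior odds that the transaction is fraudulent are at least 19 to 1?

4

Prior odds = (1/7)/(6/7) = 1/6.
Target odds = 19.
Need L⁴ ≥ 19 ÷ (1/6) = 114.
3⁴ = 81 < 114 ≤ 256 = 4⁴, so L = 4.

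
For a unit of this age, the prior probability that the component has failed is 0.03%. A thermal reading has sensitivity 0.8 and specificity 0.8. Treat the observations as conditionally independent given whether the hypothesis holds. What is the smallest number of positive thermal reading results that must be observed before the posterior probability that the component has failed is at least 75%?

Prior odds = 0.0003/0.9997 = 3/9997.
False-positive rate = 1 − 0.8 = 0.2; likelihood ratio of a positive = 0.8/0.2 = 4.
Target odds: 0.75 ÷ 0.25 = 3.
Require 4ⁿ ≥ 3 ÷ (3/9997) = 9997.
4⁶ = 4096 falls short of 9997 but 4⁷ = 16384 reaches it, so n = 7.

7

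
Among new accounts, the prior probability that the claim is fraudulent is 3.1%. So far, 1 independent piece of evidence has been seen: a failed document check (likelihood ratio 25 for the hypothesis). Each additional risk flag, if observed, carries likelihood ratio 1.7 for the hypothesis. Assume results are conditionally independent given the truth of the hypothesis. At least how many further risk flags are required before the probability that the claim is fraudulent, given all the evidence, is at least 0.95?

Prior odds = 0.031/0.969 = 31/969.
Bayes factor of the evidence already in hand = 25.
Odds after that evidence = (31/969) × 25 = 775/969.
Target odds = 0.95/0.05 = 19.
Need 1.7ⁿ ≥ 19 ÷ (775/969) = 18411/775.
1.7⁵ = 1419857/100000 falls short of 18411/775 but 1.7⁶ = 24137569/1000000 reaches it, so n = 6.

6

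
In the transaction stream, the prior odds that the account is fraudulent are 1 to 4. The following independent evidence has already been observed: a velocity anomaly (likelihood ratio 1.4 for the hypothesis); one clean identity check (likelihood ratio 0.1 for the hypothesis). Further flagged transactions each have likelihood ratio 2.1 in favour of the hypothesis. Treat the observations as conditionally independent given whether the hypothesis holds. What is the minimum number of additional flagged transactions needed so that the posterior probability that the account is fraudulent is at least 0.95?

9

Prior odds = 0.25.
Combined Bayes factor of the evidence already in hand = 1.4 × 0.1 = 0.14.
Odds after that evidence = 0.25 × 0.14 = 0.035.
Target odds = 0.95/0.05 = 19.
Need 2.1ⁿ ≥ 19 ÷ 0.035 = 3800/7.
2.1⁸ ≈378.229 falls short of 3800/7 but 2.1⁹ ≈794.28 reaches it, so n = 9.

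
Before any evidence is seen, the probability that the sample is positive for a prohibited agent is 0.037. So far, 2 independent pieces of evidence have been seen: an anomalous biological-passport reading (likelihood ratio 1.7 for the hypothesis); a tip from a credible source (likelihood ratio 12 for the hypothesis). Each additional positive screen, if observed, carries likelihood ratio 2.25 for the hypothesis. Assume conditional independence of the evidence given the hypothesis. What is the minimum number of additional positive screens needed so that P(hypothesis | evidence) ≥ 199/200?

Prior odds = 0.037/0.963 = 37/963.
Combined Bayes factor of the evidence already in hand = 1.7 × 12 = 20.4.
Odds after that evidence = (37/963) × 20.4 = 1258/1605.
Target odds = 0.995/0.005 = 199.
Need 2.25ⁿ ≥ 199 ÷ (1258/1605) = 319395/1258.
2.25⁶ = 531441/4096 falls short of 319395/1258 but 2.25⁷ = 4782969/16384 reaches it, so n = 7.

7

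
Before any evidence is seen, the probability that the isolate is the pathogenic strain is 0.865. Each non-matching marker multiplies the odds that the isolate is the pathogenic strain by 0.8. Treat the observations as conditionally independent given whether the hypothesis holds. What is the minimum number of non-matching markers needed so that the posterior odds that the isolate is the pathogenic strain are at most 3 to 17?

Prior odds = 0.865/0.135 = 173/27.
Likelihood ratio per non-matching marker = 0.8.
Target odds = 3/17.
Require 0.8ⁿ ≤ 3/17 ÷ (173/27) = 81/2941.
0.8¹⁶ ≈0.0281475 is still above 81/2941 but 0.8¹⁷ ≈0.022518 is at or below it, so n = 17.

17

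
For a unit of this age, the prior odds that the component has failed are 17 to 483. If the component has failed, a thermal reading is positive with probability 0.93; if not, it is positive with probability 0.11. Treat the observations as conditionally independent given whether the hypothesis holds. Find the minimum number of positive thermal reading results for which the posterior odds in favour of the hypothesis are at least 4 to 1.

3

Prior odds = 17/483.
Likelihood ratio of a positive = 0.93/0.11 = 93/11.
Target odds = 4.
Need (17/483) × (93/11)ⁿ ≥ 4, i.e. (93/11)ⁿ ≥ 1932/17.
(93/11)² = 8649/121 falls short of 1932/17 but (93/11)³ = 804357/1331 reaches it, so n = 3.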